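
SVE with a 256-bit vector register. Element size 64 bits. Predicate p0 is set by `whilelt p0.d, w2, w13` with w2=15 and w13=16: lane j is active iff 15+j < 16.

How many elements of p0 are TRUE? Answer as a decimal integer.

vl = 1

256-bit reg / 64-bit elem → 4 lanes
active while 15+j < 16, i.e. j ∈ [0,1) capped at 4 ⇒ 1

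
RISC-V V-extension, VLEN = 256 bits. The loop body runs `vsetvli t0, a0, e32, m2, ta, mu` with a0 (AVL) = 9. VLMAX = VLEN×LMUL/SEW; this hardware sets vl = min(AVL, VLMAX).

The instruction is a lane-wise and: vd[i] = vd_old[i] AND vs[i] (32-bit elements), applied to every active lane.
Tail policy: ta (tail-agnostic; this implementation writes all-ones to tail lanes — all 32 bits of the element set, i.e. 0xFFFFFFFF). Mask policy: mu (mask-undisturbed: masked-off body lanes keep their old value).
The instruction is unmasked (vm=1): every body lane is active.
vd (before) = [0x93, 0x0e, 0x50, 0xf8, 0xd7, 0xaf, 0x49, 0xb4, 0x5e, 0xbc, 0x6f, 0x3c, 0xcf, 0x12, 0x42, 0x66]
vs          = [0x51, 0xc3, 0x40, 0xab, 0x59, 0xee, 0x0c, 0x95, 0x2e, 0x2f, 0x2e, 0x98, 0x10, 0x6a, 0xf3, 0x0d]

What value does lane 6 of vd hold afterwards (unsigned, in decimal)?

VLMAX = (256 × 2) / 32 = 16 lanes
vl = min(AVL, VLMAX) = min(9, 16) = 9
vd[0] and(0x93,0x51) -> 0x11
vd[1] and(0x0e,0xc3) -> 0x02
vd[2] and(0x50,0x40) -> 0x40
vd[3] and(0xf8,0xab) -> 0xa8
vd[4] and(0xd7,0x59) -> 0x51
vd[5] and(0xaf,0xee) -> 0xae
vd[6] and(0x49,0x0c) -> 0x08
vd[7] and(0xb4,0x95) -> 0x94
vd[8] and(0x5e,0x2e) -> 0x0e
vd[9] tail/ones -> 0xffffffff
vd[10] tail/ones -> 0xffffffff
vd[11] tail/ones -> 0xffffffff
vd[12] tail/ones -> 0xffffffff
vd[13] tail/ones -> 0xffffffff
vd[14] tail/ones -> 0xffffffff
vd[15] tail/ones -> 0xffffffff

vd[6] = 8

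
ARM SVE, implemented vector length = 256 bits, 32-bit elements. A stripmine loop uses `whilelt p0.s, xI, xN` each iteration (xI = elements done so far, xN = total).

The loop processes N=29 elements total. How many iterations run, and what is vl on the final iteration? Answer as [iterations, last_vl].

register lanes = 256/32 = 8
N=29: ⌈29/8⌉ = 4 iters; last vl = 29 − 3×8 = 5

[iterations, last_vl] = [4, 5]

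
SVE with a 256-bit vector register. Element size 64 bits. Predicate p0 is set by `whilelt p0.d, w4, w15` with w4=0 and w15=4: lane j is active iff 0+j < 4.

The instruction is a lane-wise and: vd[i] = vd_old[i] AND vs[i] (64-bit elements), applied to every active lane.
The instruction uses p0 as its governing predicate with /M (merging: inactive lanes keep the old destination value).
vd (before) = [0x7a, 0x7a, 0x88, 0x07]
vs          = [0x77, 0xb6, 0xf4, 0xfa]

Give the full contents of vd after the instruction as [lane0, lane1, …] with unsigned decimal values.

256-bit reg / 64-bit elem → 4 lanes
whilelt: lane j active iff 0+j < 4 → j < 4 → 4 active
  i=0: and(0x7a,0x77) → 114
  i=1: and(0x7a,0xb6) → 50
  i=2: and(0x88,0xf4) → 128
  i=3: and(0x07,0xfa) → 2

vd = [114, 50, 128, 2]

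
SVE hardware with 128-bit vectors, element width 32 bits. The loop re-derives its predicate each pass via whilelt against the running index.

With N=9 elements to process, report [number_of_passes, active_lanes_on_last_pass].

[iterations, last_vl] = [3, 1]

register lanes = 128/32 = 4
iterations = ceil(9/4) = 3; final-pass vl = 1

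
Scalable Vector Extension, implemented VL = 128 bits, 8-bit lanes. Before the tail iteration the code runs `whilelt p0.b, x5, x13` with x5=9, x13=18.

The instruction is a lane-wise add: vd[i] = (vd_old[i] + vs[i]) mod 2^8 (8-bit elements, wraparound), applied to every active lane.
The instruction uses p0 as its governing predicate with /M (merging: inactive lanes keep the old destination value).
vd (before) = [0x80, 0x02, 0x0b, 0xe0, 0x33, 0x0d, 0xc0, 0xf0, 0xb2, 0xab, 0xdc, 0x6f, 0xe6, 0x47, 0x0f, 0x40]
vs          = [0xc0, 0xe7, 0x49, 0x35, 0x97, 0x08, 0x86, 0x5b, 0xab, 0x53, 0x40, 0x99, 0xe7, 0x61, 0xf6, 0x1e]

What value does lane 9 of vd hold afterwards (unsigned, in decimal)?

vd[9] = 171

register lanes = 128/8 = 16
whilelt: lane j active iff 9+j < 18 → j < 9 → 9 active
  i=0: add(0x80,0xc0) → 64
  i=1: add(0x02,0xe7) → 233
  i=2: add(0x0b,0x49) → 84
  i=3: add(0xe0,0x35) → 21
  i=4: add(0x33,0x97) → 202
  i=5: add(0x0d,0x08) → 21
  i=6: add(0xc0,0x86) → 70
  i=7: add(0xf0,0x5b) → 75
  i=8: add(0xb2,0xab) → 93
  i=9: tail/keep → 171
  i=10: tail/keep → 220
  i=11: tail/keep → 111
  i=12: tail/keep → 230
  i=13: tail/keep → 71
  i=14: tail/keep → 15
  i=15: tail/keep → 64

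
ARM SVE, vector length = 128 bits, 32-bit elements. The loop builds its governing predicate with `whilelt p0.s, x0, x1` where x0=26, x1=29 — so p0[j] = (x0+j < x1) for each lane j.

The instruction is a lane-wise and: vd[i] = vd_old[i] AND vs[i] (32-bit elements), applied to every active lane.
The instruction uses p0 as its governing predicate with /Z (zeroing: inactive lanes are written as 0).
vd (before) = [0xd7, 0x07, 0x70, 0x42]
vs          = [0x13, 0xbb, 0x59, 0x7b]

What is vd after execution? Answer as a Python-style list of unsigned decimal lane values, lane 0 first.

vd = [19, 3, 80, 0]

128-bit reg / 32-bit elem → 4 lanes
active while 26+j < 29, i.e. j ∈ [0,3) capped at 4 ⇒ 3
vd[0] and(0xd7,0x13) -> 0x13
vd[1] and(0x07,0xbb) -> 0x03
vd[2] and(0x70,0x59) -> 0x50
vd[3] tail/zero -> 0x00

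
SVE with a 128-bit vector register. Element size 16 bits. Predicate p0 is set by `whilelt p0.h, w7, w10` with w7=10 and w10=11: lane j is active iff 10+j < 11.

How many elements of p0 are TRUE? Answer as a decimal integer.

lane count: 128 div 16 = 8
whilelt: lane j active iff 10+j < 11 → j < 1 → 1 active

vl = 1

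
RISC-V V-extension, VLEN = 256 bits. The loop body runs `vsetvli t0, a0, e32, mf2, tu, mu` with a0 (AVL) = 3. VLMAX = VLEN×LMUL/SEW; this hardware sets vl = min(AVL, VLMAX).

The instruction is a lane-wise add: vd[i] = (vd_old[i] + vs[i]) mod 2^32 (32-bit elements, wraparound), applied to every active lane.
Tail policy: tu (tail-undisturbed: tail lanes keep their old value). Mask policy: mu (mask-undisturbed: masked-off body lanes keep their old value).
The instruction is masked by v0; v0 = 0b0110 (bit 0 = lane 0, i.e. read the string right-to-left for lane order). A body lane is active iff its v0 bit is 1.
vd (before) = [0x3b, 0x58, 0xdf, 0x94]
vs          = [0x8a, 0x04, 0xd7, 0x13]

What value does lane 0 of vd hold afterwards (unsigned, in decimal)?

vd[0] = 59

lanes per group: 256·1/2/32 = 4
vl ← min(3, 4) = 3
  i=0: mask-off/keep → 59
  i=1: add(0x58,0x04) → 92
  i=2: add(0xdf,0xd7) → 438
  i=3: tail/keep → 148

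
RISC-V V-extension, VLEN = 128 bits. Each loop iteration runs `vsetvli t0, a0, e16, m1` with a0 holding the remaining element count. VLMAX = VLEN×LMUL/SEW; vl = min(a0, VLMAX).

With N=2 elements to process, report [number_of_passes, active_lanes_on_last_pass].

[iterations, last_vl] = [1, 2]

VLMAX = (128 × 1) / 16 = 8 lanes
iterations = ceil(2/8) = 1; final-pass vl = 2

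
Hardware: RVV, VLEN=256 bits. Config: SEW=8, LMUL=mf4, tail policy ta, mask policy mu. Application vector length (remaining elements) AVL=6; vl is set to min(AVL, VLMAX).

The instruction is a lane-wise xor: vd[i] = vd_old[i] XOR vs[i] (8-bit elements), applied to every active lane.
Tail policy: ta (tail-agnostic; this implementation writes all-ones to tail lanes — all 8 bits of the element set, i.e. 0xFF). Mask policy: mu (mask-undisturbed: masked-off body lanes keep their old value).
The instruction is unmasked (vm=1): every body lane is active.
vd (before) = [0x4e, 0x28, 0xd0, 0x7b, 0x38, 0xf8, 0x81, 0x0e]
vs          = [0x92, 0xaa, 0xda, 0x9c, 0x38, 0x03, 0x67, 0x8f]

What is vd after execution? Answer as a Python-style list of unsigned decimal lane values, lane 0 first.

VLMAX = VLEN×LMUL/SEW = 256×1/4/8 = 8
vl ← min(6, 8) = 6
  i=0: xor(0x4e,0x92) → 220
  i=1: xor(0x28,0xaa) → 130
  i=2: xor(0xd0,0xda) → 10
  i=3: xor(0x7b,0x9c) → 231
  i=4: xor(0x38,0x38) → 0
  i=5: xor(0xf8,0x03) → 251
  i=6: tail/ones → 255
  i=7: tail/ones → 255

vd = [220, 130, 10, 231, 0, 251, 255, 255]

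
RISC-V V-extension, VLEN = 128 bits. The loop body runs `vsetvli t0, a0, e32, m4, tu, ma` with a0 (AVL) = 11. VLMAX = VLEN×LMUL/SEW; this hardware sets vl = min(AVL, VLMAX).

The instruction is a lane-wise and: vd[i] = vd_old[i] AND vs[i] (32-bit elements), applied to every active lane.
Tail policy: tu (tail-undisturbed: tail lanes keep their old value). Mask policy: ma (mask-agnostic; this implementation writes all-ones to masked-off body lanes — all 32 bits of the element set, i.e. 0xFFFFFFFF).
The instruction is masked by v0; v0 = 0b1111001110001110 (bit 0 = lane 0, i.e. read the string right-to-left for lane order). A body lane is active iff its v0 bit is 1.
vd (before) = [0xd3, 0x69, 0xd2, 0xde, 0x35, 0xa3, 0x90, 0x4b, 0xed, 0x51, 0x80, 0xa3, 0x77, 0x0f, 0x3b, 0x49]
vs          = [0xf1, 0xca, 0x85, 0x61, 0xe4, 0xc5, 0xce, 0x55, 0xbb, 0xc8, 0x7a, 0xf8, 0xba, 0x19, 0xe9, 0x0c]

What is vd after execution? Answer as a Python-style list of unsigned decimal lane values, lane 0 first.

VLMAX = VLEN×LMUL/SEW = 128×4/32 = 16
vl ← min(11, 16) = 11
vd[0] mask-off/ones -> 0xffffffff
vd[1] and(0x69,0xca) -> 0x48
vd[2] and(0xd2,0x85) -> 0x80
vd[3] and(0xde,0x61) -> 0x40
vd[4] mask-off/ones -> 0xffffffff
vd[5] mask-off/ones -> 0xffffffff
vd[6] mask-off/ones -> 0xffffffff
vd[7] and(0x4b,0x55) -> 0x41
vd[8] and(0xed,0xbb) -> 0xa9
vd[9] and(0x51,0xc8) -> 0x40
vd[10] mask-off/ones -> 0xffffffff
vd[11] tail/keep -> 0xa3
vd[12] tail/keep -> 0x77
vd[13] tail/keep -> 0x0f
vd[14] tail/keep -> 0x3b
vd[15] tail/keep -> 0x49

vd = [4294967295, 72, 128, 64, 4294967295, 4294967295, 4294967295, 65, 169, 64, 4294967295, 163, 119, 15, 59, 73]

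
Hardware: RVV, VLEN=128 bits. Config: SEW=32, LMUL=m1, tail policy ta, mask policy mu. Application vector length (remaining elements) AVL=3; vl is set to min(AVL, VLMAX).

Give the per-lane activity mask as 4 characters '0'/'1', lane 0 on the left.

VLMAX = VLEN×LMUL/SEW = 128×1/32 = 4
vl = min(AVL, VLMAX) = min(3, 4) = 3
bits (lane 0 leftmost): 1110

predicate = 1110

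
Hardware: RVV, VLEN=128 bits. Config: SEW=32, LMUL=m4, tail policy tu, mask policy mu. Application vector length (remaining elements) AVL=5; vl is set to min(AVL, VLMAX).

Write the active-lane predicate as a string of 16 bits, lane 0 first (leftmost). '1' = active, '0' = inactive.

VLMAX = (128 × 4) / 32 = 16 lanes
vl ← min(5, 16) = 5
bits (lane 0 leftmost): 1111100000000000

predicate = 1111100000000000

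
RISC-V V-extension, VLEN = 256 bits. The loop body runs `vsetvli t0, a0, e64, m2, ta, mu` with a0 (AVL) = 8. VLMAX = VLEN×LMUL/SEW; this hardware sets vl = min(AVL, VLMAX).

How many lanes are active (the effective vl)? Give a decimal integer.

vl = 8

lanes per group: 256·2/64 = 8
AVL=8 ≤ VLMAX=8, so vl = 8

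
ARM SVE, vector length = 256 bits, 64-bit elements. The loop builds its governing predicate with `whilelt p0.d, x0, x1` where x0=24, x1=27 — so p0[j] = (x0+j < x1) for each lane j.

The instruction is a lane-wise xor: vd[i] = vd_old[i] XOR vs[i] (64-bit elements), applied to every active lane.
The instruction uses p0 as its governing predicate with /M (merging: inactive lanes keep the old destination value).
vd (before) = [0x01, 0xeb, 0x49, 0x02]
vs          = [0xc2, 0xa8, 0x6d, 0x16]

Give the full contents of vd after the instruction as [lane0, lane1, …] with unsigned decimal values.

register lanes = 256/64 = 4
whilelt: lane j active iff 24+j < 27 → j < 3 → 3 active
lane  0: xor(0x01,0xc2) ⇒ 0xc3
lane  1: xor(0xeb,0xa8) ⇒ 0x43
lane  2: xor(0x49,0x6d) ⇒ 0x24
lane  3: tail/keep ⇒ 0x02

vd = [195, 67, 36, 2]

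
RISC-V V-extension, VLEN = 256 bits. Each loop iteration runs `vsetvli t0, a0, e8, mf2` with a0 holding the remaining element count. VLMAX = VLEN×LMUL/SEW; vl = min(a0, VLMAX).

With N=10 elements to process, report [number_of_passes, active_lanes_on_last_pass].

lanes per group: 256·1/2/8 = 16
10 elements at 16/iter → 1 passes, remainder 10 on the last

[iterations, last_vl] = [1, 10]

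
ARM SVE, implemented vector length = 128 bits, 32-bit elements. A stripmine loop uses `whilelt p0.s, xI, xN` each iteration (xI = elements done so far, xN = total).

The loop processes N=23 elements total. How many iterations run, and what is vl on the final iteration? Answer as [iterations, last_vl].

register lanes = 128/32 = 4
23 elements at 4/iter → 6 passes, remainder 3 on the last

[iterations, last_vl] = [6, 3]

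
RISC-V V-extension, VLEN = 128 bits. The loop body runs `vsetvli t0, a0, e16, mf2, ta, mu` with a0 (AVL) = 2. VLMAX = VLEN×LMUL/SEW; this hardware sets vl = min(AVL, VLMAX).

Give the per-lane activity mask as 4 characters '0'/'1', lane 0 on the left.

predicate = 1100

VLMAX = (128 × 1/2) / 16 = 4 lanes
vl ← min(2, 4) = 2
bits (lane 0 leftmost): 1100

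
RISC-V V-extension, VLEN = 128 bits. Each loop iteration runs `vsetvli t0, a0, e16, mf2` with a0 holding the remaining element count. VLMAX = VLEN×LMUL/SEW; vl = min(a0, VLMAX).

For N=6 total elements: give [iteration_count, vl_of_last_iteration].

[iterations, last_vl] = [2, 2]

VLMAX = (128 × 1/2) / 16 = 4 lanes
6 elements at 4/iter → 2 passes, remainder 2 on the last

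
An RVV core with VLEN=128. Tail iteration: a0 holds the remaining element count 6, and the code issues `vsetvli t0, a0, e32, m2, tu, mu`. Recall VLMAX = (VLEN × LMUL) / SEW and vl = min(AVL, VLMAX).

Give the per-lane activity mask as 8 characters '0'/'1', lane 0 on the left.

VLMAX = VLEN×LMUL/SEW = 128×2/32 = 8
vl = min(AVL, VLMAX) = min(6, 8) = 6
bits (lane 0 leftmost): 11111100

predicate = 11111100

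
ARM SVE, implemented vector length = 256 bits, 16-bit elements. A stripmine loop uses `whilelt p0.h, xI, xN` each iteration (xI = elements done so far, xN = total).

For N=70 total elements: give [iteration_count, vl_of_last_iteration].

register lanes = 256/16 = 16
70 elements at 16/iter → 5 passes, remainder 6 on the last

[iterations, last_vl] = [5, 6]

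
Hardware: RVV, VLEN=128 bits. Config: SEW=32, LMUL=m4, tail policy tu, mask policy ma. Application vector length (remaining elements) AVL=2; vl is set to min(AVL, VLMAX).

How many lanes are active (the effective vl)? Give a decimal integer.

vl = 2

lanes per group: 128·4/32 = 16
AVL=2 ≤ VLMAX=16, so vl = 2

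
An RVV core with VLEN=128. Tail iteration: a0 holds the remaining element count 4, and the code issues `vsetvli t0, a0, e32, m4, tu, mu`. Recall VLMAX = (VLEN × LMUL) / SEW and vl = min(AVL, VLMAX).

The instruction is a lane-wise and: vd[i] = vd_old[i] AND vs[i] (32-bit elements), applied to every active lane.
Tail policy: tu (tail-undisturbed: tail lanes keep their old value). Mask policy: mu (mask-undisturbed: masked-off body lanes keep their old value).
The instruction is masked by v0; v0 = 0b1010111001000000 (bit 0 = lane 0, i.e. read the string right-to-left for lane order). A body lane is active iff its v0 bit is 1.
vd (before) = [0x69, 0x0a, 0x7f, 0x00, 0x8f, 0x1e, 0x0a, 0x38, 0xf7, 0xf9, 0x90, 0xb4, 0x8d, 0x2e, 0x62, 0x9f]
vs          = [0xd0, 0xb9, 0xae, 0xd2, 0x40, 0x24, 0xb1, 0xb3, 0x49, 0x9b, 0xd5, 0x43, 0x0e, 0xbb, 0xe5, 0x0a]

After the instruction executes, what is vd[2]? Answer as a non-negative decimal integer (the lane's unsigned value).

VLMAX = VLEN×LMUL/SEW = 128×4/32 = 16
AVL=4 ≤ VLMAX=16, so vl = 4
vd[0] mask-off/keep -> 0x69
vd[1] mask-off/keep -> 0x0a
vd[2] mask-off/keep -> 0x7f
vd[3] mask-off/keep -> 0x00
vd[4] tail/keep -> 0x8f
vd[5] tail/keep -> 0x1e
vd[6] tail/keep -> 0x0a
vd[7] tail/keep -> 0x38
vd[8] tail/keep -> 0xf7
vd[9] tail/keep -> 0xf9
vd[10] tail/keep -> 0x90
vd[11] tail/keep -> 0xb4
vd[12] tail/keep -> 0x8d
vd[13] tail/keep -> 0x2e
vd[14] tail/keep -> 0x62
vd[15] tail/keep -> 0x9f

vd[2] = 127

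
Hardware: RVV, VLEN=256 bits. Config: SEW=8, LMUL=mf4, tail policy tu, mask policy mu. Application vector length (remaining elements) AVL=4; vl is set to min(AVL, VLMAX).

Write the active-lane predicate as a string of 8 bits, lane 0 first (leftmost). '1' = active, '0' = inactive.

predicate = 11110000

lanes per group: 256·1/4/8 = 8
AVL=4 ≤ VLMAX=8, so vl = 4
bits (lane 0 leftmost): 11110000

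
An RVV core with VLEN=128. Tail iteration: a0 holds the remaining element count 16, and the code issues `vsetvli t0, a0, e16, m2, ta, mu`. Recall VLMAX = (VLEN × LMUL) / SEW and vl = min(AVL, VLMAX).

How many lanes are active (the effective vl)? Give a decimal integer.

vl = 16

lanes per group: 128·2/16 = 16
vl = min(AVL, VLMAX) = min(16, 16) = 16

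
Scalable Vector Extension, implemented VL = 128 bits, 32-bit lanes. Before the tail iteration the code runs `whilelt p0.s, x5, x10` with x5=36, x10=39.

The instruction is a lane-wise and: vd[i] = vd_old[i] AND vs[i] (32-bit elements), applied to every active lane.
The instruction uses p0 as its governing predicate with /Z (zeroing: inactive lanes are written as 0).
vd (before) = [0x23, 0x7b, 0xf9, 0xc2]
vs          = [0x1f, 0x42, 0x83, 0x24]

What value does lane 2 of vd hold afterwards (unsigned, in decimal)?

128-bit reg / 32-bit elem → 4 lanes
whilelt: lane j active iff 36+j < 39 → j < 3 → 3 active
vd[0] and(0x23,0x1f) -> 0x03
vd[1] and(0x7b,0x42) -> 0x42
vd[2] and(0xf9,0x83) -> 0x81
vd[3] tail/zero -> 0x00

vd[2] = 129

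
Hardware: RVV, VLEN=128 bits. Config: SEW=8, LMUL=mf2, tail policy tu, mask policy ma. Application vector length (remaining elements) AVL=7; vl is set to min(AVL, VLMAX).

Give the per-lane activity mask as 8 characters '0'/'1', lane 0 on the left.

VLMAX = (128 × 1/2) / 8 = 8 lanes
vl = min(AVL, VLMAX) = min(7, 8) = 7
bits (lane 0 leftmost): 11111110

predicate = 11111110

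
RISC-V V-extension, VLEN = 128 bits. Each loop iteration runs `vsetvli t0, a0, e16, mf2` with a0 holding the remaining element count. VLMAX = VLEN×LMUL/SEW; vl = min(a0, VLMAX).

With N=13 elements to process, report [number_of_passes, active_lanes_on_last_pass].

VLMAX = (128 × 1/2) / 16 = 4 lanes
N=13: ⌈13/4⌉ = 4 iters; last vl = 13 − 3×4 = 1

[iterations, last_vl] = [4, 1]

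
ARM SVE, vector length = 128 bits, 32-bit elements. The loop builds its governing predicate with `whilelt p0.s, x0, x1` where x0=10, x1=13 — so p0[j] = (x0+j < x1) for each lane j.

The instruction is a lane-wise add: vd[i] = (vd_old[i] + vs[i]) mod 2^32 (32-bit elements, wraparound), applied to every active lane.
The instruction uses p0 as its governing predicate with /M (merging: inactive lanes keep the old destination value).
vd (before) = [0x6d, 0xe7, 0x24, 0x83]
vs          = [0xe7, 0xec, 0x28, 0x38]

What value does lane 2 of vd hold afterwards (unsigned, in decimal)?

vd[2] = 76

lane count: 128 div 32 = 4
p0[j] = (10+j < 13); true for j=0..2 → 3 lanes set
lane  0: add(0x6d,0xe7) ⇒ 0x154
lane  1: add(0xe7,0xec) ⇒ 0x1d3
lane  2: add(0x24,0x28) ⇒ 0x4c
lane  3: tail/keep ⇒ 0x83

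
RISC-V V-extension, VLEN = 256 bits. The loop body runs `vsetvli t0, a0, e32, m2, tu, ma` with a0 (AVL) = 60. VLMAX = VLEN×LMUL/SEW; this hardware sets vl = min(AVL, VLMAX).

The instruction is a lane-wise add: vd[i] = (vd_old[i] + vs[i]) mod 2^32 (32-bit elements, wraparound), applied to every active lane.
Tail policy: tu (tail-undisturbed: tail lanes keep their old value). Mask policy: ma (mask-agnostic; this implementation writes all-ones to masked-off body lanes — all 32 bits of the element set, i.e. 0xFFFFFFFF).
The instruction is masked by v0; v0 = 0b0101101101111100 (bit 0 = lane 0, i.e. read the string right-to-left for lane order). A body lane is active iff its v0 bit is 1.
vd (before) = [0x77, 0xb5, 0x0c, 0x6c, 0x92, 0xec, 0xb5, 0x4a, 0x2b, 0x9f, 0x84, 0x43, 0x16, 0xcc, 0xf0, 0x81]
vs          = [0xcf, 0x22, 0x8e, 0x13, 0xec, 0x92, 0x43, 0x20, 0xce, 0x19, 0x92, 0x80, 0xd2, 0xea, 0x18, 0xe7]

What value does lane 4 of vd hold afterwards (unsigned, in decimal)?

vd[4] = 382

VLMAX = VLEN×LMUL/SEW = 256×2/32 = 16
AVL=60 > VLMAX=16, so vl = 16
vd[0] mask-off/ones -> 0xffffffff
vd[1] mask-off/ones -> 0xffffffff
vd[2] add(0x0c,0x8e) -> 0x9a
vd[3] add(0x6c,0x13) -> 0x7f
vd[4] add(0x92,0xec) -> 0x17e
vd[5] add(0xec,0x92) -> 0x17e
vd[6] add(0xb5,0x43) -> 0xf8
vd[7] mask-off/ones -> 0xffffffff
vd[8] add(0x2b,0xce) -> 0xf9
vd[9] add(0x9f,0x19) -> 0xb8
vd[10] mask-off/ones -> 0xffffffff
vd[11] add(0x43,0x80) -> 0xc3
vd[12] add(0x16,0xd2) -> 0xe8
vd[13] mask-off/ones -> 0xffffffff
vd[14] add(0xf0,0x18) -> 0x108
vd[15] mask-off/ones -> 0xffffffff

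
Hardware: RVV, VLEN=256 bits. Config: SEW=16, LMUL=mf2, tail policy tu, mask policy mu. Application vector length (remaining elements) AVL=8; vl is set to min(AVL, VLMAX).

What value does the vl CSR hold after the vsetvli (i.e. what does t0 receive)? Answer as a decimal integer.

VLMAX = VLEN×LMUL/SEW = 256×1/2/16 = 8
vl ← min(8, 8) = 8

vl = 8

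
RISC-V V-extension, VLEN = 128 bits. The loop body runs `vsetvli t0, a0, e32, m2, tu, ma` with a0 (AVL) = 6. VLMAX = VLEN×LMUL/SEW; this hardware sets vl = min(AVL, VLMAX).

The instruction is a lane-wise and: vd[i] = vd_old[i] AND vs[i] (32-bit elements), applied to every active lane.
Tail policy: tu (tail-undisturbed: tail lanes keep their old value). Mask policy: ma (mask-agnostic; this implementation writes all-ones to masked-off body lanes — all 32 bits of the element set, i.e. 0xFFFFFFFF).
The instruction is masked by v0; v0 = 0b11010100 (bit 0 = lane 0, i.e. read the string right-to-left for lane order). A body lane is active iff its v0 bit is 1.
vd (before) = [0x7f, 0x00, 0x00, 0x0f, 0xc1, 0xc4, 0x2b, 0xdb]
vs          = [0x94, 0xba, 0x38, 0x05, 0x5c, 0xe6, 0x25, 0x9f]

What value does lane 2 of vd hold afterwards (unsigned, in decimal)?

lanes per group: 128·2/32 = 8
vl = min(AVL, VLMAX) = min(6, 8) = 6
[0] mask-off/ones = 0xffffffff
[1] mask-off/ones = 0xffffffff
[2] and(0x00,0x38) = 0x00
[3] mask-off/ones = 0xffffffff
[4] and(0xc1,0x5c) = 0x40
[5] mask-off/ones = 0xffffffff
[6] tail/keep = 0x2b
[7] tail/keep = 0xdb

vd[2] = 0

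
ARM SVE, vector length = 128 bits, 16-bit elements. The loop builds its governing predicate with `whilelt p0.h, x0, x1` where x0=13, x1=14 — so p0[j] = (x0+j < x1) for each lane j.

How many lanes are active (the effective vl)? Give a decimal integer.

register lanes = 128/16 = 8
whilelt: lane j active iff 13+j < 14 → j < 1 → 1 active

vl = 1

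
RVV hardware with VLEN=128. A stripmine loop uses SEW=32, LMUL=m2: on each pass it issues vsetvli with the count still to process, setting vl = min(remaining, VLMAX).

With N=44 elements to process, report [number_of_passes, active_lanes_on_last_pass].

[iterations, last_vl] = [6, 4]

VLMAX = (128 × 2) / 32 = 8 lanes
44 elements at 8/iter → 6 passes, remainder 4 on the last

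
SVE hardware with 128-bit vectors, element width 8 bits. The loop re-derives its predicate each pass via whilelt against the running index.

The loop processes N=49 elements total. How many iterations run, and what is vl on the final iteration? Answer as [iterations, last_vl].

[iterations, last_vl] = [4, 1]

lane count: 128 div 8 = 16
iterations = ceil(49/16) = 4; final-pass vl = 1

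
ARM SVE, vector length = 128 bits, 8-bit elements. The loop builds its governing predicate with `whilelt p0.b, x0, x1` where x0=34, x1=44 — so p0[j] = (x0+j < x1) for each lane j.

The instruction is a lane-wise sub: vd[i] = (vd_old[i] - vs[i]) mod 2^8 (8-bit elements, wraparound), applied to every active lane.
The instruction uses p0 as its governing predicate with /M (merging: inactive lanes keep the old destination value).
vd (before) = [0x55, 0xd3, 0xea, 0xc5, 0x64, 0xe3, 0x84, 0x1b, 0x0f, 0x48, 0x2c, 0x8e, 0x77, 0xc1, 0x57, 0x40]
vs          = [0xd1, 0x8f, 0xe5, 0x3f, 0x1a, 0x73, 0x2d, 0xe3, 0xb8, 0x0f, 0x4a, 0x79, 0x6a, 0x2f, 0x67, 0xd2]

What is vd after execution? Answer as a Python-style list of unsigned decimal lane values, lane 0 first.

lane count: 128 div 8 = 16
p0[j] = (34+j < 44); true for j=0..9 → 10 lanes set
  i=0: sub(0x55,0xd1) → 132
  i=1: sub(0xd3,0x8f) → 68
  i=2: sub(0xea,0xe5) → 5
  i=3: sub(0xc5,0x3f) → 134
  i=4: sub(0x64,0x1a) → 74
  i=5: sub(0xe3,0x73) → 112
  i=6: sub(0x84,0x2d) → 87
  i=7: sub(0x1b,0xe3) → 56
  i=8: sub(0x0f,0xb8) → 87
  i=9: sub(0x48,0x0f) → 57
  i=10: tail/keep → 44
  i=11: tail/keep → 142
  i=12: tail/keep → 119
  i=13: tail/keep → 193
  i=14: tail/keep → 87
  i=15: tail/keep → 64

vd = [132, 68, 5, 134, 74, 112, 87, 56, 87, 57, 44, 142, 119, 193, 87, 64]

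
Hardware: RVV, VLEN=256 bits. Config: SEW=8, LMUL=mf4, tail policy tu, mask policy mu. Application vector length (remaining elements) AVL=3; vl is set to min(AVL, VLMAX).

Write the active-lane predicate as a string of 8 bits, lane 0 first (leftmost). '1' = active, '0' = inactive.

predicate = 11100000

VLMAX = (256 × 1/4) / 8 = 8 lanes
vl ← min(3, 8) = 3
bits (lane 0 leftmost): 11100000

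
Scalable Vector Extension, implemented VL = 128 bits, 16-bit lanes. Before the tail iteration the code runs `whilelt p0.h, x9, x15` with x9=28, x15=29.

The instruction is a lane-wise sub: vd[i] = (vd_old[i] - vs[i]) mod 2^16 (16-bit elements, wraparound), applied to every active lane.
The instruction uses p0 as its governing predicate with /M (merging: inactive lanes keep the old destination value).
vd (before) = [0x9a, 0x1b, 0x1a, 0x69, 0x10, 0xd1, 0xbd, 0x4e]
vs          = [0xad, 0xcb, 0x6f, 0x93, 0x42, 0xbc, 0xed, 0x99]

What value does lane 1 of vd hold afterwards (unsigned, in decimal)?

vd[1] = 27

lane count: 128 div 16 = 8
p0[j] = (28+j < 29); true for j=0..0 → 1 lanes set
vd[0] sub(0x9a,0xad) -> 0xffed
vd[1] tail/keep -> 0x1b
vd[2] tail/keep -> 0x1a
vd[3] tail/keep -> 0x69
vd[4] tail/keep -> 0x10
vd[5] tail/keep -> 0xd1
vd[6] tail/keep -> 0xbd
vd[7] tail/keep -> 0x4e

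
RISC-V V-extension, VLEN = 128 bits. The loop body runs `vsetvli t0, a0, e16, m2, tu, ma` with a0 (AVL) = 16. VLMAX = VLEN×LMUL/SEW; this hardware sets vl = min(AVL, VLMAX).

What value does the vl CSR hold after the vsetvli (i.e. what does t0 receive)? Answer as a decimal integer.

VLMAX = VLEN×LMUL/SEW = 128×2/16 = 16
vl = min(AVL, VLMAX) = min(16, 16) = 16

vl = 16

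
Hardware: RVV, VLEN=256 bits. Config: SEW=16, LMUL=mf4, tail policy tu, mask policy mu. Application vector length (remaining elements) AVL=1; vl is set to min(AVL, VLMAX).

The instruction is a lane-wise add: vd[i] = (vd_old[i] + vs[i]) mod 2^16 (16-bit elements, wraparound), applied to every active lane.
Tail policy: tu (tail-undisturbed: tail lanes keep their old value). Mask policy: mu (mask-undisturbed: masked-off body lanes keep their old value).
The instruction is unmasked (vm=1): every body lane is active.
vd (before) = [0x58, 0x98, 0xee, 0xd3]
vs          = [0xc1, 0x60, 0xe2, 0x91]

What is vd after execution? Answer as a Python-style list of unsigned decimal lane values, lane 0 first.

VLMAX = (256 × 1/4) / 16 = 4 lanes
AVL=1 ≤ VLMAX=4, so vl = 1
vd[0] add(0x58,0xc1) -> 0x119
vd[1] tail/keep -> 0x98
vd[2] tail/keep -> 0xee
vd[3] tail/keep -> 0xd3

vd = [281, 152, 238, 211]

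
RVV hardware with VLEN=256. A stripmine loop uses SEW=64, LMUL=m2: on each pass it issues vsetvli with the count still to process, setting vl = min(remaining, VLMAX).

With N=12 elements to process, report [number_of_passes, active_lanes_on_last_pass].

[iterations, last_vl] = [2, 4]

lanes per group: 256·2/64 = 8
12 elements at 8/iter → 2 passes, remainder 4 on the last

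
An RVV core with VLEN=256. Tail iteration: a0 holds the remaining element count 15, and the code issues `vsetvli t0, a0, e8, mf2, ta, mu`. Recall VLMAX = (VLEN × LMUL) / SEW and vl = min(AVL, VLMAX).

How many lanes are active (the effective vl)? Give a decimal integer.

VLMAX = (256 × 1/2) / 8 = 16 lanes
AVL=15 ≤ VLMAX=16, so vl = 15

vl = 15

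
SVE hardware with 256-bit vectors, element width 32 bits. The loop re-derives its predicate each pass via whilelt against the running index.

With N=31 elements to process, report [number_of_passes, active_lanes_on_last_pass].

lane count: 256 div 32 = 8
N=31: ⌈31/8⌉ = 4 iters; last vl = 31 − 3×8 = 7

[iterations, last_vl] = [4, 7]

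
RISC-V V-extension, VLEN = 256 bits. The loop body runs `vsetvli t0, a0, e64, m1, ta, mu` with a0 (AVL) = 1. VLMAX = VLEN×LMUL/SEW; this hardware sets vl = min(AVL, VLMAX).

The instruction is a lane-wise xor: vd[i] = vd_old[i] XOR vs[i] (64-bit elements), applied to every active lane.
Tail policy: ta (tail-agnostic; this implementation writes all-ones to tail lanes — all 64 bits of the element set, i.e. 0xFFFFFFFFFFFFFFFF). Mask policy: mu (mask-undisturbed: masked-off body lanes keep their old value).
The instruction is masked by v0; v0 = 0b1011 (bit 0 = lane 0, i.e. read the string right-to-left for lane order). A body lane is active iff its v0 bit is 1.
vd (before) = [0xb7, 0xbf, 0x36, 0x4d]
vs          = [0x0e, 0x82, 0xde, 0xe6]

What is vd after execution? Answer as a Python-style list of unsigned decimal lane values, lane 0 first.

VLMAX = VLEN×LMUL/SEW = 256×1/64 = 4
AVL=1 ≤ VLMAX=4, so vl = 1
  i=0: xor(0xb7,0x0e) → 185
  i=1: tail/ones → 18446744073709551615
  i=2: tail/ones → 18446744073709551615
  i=3: tail/ones → 18446744073709551615

vd = [185, 18446744073709551615, 18446744073709551615, 18446744073709551615]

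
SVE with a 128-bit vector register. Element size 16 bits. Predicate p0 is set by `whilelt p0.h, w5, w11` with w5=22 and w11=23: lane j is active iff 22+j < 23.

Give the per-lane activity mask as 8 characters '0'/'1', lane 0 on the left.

128-bit reg / 16-bit elem → 8 lanes
p0[j] = (22+j < 23); true for j=0..0 → 1 lanes set
bits (lane 0 leftmost): 10000000

predicate = 10000000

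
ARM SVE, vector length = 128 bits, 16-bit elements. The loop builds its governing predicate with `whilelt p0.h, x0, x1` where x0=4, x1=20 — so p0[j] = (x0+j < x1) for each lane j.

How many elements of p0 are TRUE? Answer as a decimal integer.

128-bit reg / 16-bit elem → 8 lanes
active while 4+j < 20, i.e. j ∈ [0,16) capped at 8 ⇒ 8

vl = 8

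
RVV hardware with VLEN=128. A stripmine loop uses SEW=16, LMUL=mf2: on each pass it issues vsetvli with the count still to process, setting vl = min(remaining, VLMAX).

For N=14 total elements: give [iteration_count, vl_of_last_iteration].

VLMAX = VLEN×LMUL/SEW = 128×1/2/16 = 4
14 elements at 4/iter → 4 passes, remainder 2 on the last

[iterations, last_vl] = [4, 2]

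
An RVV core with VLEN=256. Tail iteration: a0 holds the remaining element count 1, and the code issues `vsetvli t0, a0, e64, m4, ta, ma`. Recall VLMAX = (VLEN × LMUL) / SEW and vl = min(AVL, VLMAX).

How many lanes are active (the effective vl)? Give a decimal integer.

lanes per group: 256·4/64 = 16
AVL=1 ≤ VLMAX=16, so vl = 1

vl = 1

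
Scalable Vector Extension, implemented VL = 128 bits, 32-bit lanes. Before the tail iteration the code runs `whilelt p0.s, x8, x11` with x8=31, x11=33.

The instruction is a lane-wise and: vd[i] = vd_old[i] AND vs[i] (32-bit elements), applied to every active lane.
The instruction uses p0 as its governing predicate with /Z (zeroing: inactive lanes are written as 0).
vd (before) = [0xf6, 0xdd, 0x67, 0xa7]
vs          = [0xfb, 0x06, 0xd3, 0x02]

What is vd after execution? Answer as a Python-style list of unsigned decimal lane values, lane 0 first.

lane count: 128 div 32 = 4
p0[j] = (31+j < 33); true for j=0..1 → 2 lanes set
[0] and(0xf6,0xfb) = 0xf2
[1] and(0xdd,0x06) = 0x04
[2] tail/zero = 0x00
[3] tail/zero = 0x00

vd = [242, 4, 0, 0]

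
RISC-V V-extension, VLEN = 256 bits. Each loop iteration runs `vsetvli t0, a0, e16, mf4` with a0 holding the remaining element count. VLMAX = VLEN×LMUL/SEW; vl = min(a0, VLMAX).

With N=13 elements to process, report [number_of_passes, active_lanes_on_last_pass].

[iterations, last_vl] = [4, 1]

lanes per group: 256·1/4/16 = 4
N=13: ⌈13/4⌉ = 4 iters; last vl = 13 − 3×4 = 1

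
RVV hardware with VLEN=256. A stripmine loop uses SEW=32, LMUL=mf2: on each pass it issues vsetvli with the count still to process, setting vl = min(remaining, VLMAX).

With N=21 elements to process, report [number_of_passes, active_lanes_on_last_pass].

VLMAX = VLEN×LMUL/SEW = 256×1/2/32 = 4
N=21: ⌈21/4⌉ = 6 iters; last vl = 21 − 5×4 = 1

[iterations, last_vl] = [6, 1]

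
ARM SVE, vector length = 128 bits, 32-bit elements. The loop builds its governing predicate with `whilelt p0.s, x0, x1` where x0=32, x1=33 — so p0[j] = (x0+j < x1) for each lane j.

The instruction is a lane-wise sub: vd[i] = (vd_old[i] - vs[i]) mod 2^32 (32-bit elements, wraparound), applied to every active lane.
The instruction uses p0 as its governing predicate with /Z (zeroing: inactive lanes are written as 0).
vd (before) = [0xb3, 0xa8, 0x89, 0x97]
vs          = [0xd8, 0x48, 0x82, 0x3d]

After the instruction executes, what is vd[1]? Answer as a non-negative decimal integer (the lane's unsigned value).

vd[1] = 0

register lanes = 128/32 = 4
whilelt: lane j active iff 32+j < 33 → j < 1 → 1 active
lane  0: sub(0xb3,0xd8) ⇒ 0xffffffdb
lane  1: tail/zero ⇒ 0x00
lane  2: tail/zero ⇒ 0x00
lane  3: tail/zero ⇒ 0x00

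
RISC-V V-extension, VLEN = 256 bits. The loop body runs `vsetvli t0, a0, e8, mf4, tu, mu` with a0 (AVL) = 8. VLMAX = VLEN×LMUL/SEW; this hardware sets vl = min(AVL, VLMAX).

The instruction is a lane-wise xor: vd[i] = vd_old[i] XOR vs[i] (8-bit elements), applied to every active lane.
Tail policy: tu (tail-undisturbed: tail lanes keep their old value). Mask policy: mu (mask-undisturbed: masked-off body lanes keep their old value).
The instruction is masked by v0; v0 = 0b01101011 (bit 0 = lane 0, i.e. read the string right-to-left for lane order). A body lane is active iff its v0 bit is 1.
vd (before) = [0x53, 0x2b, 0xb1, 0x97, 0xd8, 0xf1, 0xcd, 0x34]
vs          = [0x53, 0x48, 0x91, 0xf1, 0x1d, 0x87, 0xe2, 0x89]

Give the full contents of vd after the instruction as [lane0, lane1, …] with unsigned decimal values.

lanes per group: 256·1/4/8 = 8
vl = min(AVL, VLMAX) = min(8, 8) = 8
lane  0: xor(0x53,0x53) ⇒ 0x00
lane  1: xor(0x2b,0x48) ⇒ 0x63
lane  2: mask-off/keep ⇒ 0xb1
lane  3: xor(0x97,0xf1) ⇒ 0x66
lane  4: mask-off/keep ⇒ 0xd8
lane  5: xor(0xf1,0x87) ⇒ 0x76
lane  6: xor(0xcd,0xe2) ⇒ 0x2f
lane  7: mask-off/keep ⇒ 0x34

vd = [0, 99, 177, 102, 216, 118, 47, 52]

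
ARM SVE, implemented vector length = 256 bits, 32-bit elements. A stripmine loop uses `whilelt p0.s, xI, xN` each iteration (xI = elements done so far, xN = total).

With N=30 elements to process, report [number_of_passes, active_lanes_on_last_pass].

[iterations, last_vl] = [4, 6]

256-bit reg / 32-bit elem → 8 lanes
iterations = ceil(30/8) = 4; final-pass vl = 6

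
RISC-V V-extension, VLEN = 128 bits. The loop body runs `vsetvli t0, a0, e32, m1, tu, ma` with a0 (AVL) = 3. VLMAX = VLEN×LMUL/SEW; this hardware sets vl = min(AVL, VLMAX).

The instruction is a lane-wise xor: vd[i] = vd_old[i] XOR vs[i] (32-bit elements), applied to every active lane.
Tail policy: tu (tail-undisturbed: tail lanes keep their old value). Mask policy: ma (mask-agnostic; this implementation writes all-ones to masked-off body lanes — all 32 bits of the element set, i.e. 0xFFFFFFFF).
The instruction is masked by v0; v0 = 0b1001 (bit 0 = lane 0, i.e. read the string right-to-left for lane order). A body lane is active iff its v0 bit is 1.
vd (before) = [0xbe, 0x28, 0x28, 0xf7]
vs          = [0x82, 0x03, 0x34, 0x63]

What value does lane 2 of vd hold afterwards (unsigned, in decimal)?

VLMAX = (128 × 1) / 32 = 4 lanes
AVL=3 ≤ VLMAX=4, so vl = 3
  i=0: xor(0xbe,0x82) → 60
  i=1: mask-off/ones → 4294967295
  i=2: mask-off/ones → 4294967295
  i=3: tail/keep → 247

vd[2] = 4294967295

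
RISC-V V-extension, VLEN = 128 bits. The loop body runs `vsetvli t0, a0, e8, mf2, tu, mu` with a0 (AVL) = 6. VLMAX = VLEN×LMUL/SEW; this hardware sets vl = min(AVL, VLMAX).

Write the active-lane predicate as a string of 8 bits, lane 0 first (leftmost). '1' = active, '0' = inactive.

predicate = 11111100

lanes per group: 128·1/2/8 = 8
vl = min(AVL, VLMAX) = min(6, 8) = 6
bits (lane 0 leftmost): 11111100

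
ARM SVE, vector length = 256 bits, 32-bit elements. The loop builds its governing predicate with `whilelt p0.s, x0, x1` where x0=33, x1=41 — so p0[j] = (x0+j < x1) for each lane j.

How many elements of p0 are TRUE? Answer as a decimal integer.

vl = 8

lane count: 256 div 32 = 8
active while 33+j < 41, i.e. j ∈ [0,8) capped at 8 ⇒ 8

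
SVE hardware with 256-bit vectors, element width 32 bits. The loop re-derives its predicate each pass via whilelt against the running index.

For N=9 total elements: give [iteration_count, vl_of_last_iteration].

register lanes = 256/32 = 8
N=9: ⌈9/8⌉ = 2 iters; last vl = 9 − 1×8 = 1

[iterations, last_vl] = [2, 1]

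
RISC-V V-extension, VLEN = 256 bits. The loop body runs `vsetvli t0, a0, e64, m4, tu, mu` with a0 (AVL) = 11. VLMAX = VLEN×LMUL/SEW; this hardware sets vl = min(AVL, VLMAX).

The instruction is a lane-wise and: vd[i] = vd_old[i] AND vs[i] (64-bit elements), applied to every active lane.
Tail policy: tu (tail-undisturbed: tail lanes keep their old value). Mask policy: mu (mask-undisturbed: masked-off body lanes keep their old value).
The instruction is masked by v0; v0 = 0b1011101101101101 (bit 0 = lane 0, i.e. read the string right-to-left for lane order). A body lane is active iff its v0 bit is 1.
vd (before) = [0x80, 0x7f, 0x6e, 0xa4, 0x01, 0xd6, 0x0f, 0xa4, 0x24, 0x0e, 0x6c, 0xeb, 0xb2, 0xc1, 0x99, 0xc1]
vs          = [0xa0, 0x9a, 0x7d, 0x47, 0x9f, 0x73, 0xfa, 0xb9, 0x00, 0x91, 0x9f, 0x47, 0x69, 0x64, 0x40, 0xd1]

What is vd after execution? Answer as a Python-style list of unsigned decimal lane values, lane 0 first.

VLMAX = VLEN×LMUL/SEW = 256×4/64 = 16
vl = min(AVL, VLMAX) = min(11, 16) = 11
[0] and(0x80,0xa0) = 0x80
[1] mask-off/keep = 0x7f
[2] and(0x6e,0x7d) = 0x6c
[3] and(0xa4,0x47) = 0x04
[4] mask-off/keep = 0x01
[5] and(0xd6,0x73) = 0x52
[6] and(0x0f,0xfa) = 0x0a
[7] mask-off/keep = 0xa4
[8] and(0x24,0x00) = 0x00
[9] and(0x0e,0x91) = 0x00
[10] mask-off/keep = 0x6c
[11] tail/keep = 0xeb
[12] tail/keep = 0xb2
[13] tail/keep = 0xc1
[14] tail/keep = 0x99
[15] tail/keep = 0xc1

vd = [128, 127, 108, 4, 1, 82, 10, 164, 0, 0, 108, 235, 178, 193, 153, 193]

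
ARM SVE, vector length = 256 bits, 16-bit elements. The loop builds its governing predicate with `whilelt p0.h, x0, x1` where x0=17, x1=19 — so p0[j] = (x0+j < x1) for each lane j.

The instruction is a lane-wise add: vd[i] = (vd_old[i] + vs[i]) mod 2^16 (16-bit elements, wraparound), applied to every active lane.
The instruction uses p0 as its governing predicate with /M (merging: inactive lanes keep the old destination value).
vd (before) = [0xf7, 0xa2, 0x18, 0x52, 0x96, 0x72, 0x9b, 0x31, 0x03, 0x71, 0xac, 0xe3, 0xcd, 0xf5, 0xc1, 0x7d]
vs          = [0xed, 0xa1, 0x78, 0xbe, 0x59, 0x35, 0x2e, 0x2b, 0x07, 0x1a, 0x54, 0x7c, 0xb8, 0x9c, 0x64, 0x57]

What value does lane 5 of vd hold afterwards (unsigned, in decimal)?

vd[5] = 114

256-bit reg / 16-bit elem → 16 lanes
whilelt: lane j active iff 17+j < 19 → j < 2 → 2 active
[0] add(0xf7,0xed) = 0x1e4
[1] add(0xa2,0xa1) = 0x143
[2] tail/keep = 0x18
[3] tail/keep = 0x52
[4] tail/keep = 0x96
[5] tail/keep = 0x72
[6] tail/keep = 0x9b
[7] tail/keep = 0x31
[8] tail/keep = 0x03
[9] tail/keep = 0x71
[10] tail/keep = 0xac
[11] tail/keep = 0xe3
[12] tail/keep = 0xcd
[13] tail/keep = 0xf5
[14] tail/keep = 0xc1
[15] tail/keep = 0x7d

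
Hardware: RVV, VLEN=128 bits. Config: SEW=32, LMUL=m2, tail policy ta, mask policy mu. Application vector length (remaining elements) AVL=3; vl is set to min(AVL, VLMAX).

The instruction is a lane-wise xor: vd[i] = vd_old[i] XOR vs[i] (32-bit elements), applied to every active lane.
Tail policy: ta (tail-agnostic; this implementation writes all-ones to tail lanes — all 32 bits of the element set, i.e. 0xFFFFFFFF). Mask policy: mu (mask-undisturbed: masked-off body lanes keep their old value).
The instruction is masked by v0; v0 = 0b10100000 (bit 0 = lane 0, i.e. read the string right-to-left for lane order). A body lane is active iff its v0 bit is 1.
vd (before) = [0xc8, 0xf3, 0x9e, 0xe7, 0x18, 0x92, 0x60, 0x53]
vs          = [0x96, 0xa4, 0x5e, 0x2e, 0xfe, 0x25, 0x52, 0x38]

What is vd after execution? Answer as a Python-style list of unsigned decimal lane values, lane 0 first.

VLMAX = (128 × 2) / 32 = 8 lanes
vl ← min(3, 8) = 3
[0] mask-off/keep = 0xc8
[1] mask-off/keep = 0xf3
[2] mask-off/keep = 0x9e
[3] tail/ones = 0xffffffff
[4] tail/ones = 0xffffffff
[5] tail/ones = 0xffffffff
[6] tail/ones = 0xffffffff
[7] tail/ones = 0xffffffff

vd = [200, 243, 158, 4294967295, 4294967295, 4294967295, 4294967295, 4294967295]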